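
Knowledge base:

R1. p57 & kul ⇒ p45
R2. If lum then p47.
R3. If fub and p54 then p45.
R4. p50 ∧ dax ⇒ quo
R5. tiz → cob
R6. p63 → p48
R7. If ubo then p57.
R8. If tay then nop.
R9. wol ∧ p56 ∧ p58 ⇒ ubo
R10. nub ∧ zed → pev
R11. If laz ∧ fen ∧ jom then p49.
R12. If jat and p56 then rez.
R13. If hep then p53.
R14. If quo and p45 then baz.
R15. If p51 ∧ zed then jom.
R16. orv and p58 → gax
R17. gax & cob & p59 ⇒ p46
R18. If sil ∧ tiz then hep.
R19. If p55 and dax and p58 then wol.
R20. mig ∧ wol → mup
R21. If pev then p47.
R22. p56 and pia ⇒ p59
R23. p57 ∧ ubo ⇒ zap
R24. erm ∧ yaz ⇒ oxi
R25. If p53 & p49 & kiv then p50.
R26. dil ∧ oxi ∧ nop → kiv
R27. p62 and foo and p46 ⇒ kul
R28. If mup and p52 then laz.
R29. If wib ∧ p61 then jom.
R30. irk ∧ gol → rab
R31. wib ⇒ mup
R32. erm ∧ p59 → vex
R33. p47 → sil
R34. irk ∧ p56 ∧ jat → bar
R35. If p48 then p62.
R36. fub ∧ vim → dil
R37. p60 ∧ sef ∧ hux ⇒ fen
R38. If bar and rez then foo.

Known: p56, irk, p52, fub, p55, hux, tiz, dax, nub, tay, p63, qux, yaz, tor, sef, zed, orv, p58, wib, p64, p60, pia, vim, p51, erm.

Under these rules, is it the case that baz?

Forward chaining from the given facts derives: cob, p48, nop, pev, jom, gax, wol, p47, p59, oxi, mup, vex, sil, p62, dil, fen, ubo, p46, hep, kiv, laz, p57, p49, p53, zap, p50, quo.
The only rule concluding baz is R14, which needs p45; that is never established.

No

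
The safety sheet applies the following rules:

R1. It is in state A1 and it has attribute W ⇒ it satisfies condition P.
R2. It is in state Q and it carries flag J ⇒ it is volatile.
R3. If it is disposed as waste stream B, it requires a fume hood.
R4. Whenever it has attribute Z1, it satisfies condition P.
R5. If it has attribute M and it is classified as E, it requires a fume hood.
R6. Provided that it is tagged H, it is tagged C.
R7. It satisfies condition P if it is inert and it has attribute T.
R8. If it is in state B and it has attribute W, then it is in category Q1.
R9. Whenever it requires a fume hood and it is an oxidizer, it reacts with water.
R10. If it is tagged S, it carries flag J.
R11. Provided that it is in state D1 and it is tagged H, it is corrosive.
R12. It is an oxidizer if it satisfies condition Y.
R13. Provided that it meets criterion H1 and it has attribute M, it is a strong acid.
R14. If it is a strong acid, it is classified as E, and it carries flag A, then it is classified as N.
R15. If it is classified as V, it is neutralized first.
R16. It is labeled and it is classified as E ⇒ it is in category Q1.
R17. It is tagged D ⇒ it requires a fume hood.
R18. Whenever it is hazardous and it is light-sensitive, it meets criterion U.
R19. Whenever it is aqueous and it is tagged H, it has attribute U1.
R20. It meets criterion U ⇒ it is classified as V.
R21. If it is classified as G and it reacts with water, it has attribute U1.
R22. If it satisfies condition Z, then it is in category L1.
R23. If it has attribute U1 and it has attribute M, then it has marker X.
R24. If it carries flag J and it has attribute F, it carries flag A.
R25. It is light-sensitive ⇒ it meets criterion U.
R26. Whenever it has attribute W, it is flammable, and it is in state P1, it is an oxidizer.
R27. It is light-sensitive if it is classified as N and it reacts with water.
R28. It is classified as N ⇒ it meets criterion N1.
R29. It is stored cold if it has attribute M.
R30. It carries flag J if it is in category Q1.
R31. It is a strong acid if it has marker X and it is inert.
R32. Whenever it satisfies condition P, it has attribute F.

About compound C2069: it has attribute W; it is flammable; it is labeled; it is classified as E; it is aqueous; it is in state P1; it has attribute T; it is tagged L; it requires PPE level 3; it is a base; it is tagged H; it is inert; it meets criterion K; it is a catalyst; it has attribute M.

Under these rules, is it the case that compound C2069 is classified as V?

Yes

By R5 (it has attribute M, it is classified as E): it requires a fume hood.
By R7 (it is inert, it has attribute T): it satisfies condition P.
By R16 (it is labeled, it is classified as E): it is in category Q1.
By R19 (it is aqueous, it is tagged H): it has attribute U1.
By R23 (it has attribute U1, it has attribute M): it has marker X.
By R26 (it has attribute W, it is flammable, it is in state P1): it is an oxidizer.
By R30 (it is in category Q1): it carries flag J.
By R31 (it has marker X, it is inert): it is a strong acid.
By R32 (it satisfies condition P): it has attribute F.
By R9 (it requires a fume hood, it is an oxidizer): it reacts with water.
By R24 (it carries flag J, it has attribute F): it carries flag A.
By R14 (it is a strong acid, it is classified as E, it carries flag A): it is classified as N.
By R27 (it is classified as N, it reacts with water): it is light-sensitive.
By R25 (it is light-sensitive): it meets criterion U.
By R20 (it meets criterion U): it is classified as V.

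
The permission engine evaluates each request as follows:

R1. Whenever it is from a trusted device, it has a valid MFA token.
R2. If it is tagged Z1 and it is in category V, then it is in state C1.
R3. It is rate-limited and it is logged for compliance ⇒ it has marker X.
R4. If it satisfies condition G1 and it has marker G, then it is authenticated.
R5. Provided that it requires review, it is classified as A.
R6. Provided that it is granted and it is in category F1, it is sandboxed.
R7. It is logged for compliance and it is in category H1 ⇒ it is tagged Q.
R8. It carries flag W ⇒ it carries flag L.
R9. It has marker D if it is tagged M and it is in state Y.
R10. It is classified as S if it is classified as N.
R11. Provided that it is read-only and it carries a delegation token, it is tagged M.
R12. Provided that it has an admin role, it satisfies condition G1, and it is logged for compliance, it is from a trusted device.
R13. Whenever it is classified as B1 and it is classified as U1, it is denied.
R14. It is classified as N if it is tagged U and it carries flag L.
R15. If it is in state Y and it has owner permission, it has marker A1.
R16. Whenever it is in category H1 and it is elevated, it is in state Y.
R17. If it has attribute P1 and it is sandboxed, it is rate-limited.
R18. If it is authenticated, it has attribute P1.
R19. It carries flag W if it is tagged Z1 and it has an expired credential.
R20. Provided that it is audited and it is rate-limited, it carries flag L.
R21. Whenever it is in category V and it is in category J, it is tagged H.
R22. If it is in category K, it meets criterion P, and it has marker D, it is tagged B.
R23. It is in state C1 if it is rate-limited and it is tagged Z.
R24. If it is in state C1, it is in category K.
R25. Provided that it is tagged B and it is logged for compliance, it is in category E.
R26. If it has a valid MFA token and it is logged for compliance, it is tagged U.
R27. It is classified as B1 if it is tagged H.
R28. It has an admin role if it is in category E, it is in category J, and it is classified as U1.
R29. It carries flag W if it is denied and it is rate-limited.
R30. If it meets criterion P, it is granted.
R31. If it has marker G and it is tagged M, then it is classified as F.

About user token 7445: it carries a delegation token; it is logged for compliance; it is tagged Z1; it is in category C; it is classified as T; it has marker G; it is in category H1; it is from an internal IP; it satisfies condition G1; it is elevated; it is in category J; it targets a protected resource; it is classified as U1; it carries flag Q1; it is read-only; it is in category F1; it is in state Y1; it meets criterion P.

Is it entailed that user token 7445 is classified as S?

No

Forward chaining from the given facts derives: is authenticated, is tagged Q, is tagged M, is in state Y, has attribute P1, is granted, is classified as F, is sandboxed, has marker D, is rate-limited, has marker X.
The only rule concluding "it is classified as S" is R10, which needs "it is classified as N"; that is never established.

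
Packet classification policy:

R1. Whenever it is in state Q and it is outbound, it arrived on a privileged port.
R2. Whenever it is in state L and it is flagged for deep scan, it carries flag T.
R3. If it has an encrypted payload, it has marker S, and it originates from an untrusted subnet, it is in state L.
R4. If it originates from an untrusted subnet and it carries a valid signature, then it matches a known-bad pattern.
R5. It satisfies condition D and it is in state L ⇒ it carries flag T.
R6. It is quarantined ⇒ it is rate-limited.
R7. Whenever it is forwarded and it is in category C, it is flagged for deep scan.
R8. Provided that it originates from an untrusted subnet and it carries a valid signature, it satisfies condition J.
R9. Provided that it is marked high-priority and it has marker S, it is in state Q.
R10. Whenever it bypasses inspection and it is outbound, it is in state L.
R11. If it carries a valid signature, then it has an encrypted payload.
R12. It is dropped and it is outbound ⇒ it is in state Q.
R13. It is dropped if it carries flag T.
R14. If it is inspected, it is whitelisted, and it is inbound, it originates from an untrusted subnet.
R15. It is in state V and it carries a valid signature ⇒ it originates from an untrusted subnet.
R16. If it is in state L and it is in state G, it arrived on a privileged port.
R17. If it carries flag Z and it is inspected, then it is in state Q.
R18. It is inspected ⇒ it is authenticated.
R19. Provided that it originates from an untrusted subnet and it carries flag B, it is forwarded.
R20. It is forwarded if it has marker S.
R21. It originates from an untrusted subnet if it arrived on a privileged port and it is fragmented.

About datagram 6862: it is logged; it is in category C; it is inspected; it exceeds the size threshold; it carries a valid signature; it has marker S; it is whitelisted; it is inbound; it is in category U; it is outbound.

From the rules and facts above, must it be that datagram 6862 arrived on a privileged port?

Yes

By R11 (it carries a valid signature): it has an encrypted payload.
By R14 (it is inspected, it is whitelisted, it is inbound): it originates from an untrusted subnet.
By R20 (it has marker S): it is forwarded.
By R3 (it has an encrypted payload, it has marker S, it originates from an untrusted subnet): it is in state L.
By R7 (it is forwarded, it is in category C): it is flagged for deep scan.
By R2 (it is in state L, it is flagged for deep scan): it carries flag T.
By R13 (it carries flag T): it is dropped.
By R12 (it is dropped, it is outbound): it is in state Q.
By R1 (it is in state Q, it is outbound): it arrived on a privileged port.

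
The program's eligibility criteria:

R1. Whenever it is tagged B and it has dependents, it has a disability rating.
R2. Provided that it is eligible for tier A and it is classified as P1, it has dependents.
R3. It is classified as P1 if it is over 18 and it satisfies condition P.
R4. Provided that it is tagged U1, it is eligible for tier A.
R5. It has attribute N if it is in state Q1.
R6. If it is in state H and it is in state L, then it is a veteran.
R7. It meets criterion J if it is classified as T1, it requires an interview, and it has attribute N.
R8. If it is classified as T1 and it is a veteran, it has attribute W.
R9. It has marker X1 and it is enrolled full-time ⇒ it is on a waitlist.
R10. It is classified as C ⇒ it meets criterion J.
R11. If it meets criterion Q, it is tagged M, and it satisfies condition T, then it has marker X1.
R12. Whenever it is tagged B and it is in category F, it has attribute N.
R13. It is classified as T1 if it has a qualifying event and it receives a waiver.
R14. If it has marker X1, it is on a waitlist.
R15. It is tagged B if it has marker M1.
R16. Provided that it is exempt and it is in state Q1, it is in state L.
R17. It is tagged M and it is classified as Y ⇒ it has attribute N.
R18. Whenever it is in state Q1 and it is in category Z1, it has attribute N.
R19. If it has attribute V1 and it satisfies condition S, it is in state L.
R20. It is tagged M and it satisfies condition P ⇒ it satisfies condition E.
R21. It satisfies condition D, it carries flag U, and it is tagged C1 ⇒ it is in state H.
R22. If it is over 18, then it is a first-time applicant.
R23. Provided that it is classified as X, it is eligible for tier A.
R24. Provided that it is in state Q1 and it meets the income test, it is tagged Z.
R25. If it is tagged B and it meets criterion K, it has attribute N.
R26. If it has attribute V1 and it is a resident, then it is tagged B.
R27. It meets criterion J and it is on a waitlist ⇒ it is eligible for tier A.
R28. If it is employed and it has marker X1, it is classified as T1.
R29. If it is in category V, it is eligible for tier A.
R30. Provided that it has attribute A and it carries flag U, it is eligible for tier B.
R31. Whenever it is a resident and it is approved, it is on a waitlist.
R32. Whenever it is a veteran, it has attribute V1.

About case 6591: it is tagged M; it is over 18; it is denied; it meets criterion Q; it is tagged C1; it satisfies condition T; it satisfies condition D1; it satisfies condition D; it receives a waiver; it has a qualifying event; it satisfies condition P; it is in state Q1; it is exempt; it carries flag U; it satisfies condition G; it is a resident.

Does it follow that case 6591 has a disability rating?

Forward chaining from the given facts derives: is classified as P1, has attribute N, has marker X1, is classified as T1, is on a waitlist, is in state L, satisfies condition E, is in state H, is a first-time applicant, is a veteran, has attribute W, has attribute V1, is tagged B.
The only rule concluding "it has a disability rating" is R1, which needs "it has dependents"; that is never established.

No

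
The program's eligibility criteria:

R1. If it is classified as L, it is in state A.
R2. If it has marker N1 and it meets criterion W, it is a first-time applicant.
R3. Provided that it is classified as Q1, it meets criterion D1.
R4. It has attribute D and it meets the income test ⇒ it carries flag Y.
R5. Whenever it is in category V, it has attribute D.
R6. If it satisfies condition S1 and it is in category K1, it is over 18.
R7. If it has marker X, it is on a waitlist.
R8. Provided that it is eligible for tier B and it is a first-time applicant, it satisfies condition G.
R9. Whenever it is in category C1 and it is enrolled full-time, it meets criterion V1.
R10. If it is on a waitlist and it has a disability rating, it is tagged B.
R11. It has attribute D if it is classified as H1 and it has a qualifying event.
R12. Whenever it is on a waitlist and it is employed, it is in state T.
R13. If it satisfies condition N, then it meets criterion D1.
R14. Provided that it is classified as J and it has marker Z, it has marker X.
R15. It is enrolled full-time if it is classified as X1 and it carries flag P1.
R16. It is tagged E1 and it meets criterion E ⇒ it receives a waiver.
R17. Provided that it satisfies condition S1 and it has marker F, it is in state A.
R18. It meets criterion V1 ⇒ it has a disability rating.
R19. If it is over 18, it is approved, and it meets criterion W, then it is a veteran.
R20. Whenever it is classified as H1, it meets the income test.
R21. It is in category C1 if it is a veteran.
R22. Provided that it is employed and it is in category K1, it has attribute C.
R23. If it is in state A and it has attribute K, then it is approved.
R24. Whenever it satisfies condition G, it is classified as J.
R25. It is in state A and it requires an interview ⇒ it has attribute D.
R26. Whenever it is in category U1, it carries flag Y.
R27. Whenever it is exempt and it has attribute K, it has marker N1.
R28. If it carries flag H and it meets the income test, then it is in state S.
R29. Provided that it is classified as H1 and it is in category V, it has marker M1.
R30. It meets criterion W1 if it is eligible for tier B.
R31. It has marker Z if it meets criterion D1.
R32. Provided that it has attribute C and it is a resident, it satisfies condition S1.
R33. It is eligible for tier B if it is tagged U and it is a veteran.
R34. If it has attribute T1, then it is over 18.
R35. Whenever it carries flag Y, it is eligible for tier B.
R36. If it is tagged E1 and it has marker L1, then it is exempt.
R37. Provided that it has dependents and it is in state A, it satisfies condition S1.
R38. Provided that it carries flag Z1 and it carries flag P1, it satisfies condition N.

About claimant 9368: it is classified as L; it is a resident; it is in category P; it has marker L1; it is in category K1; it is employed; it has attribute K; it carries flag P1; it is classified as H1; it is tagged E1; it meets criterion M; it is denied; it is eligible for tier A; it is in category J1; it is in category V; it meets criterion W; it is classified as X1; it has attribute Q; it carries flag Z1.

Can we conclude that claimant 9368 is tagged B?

By R1 (it is classified as L): it is in state A.
By R5 (it is in category V): it has attribute D.
By R15 (it is classified as X1, it carries flag P1): it is enrolled full-time.
By R20 (it is classified as H1): it meets the income test.
By R22 (it is employed, it is in category K1): it has attribute C.
By R23 (it is in state A, it has attribute K): it is approved.
By R32 (it has attribute C, it is a resident): it satisfies condition S1.
By R36 (it is tagged E1, it has marker L1): it is exempt.
By R38 (it carries flag Z1, it carries flag P1): it satisfies condition N.
By R4 (it has attribute D, it meets the income test): it carries flag Y.
By R6 (it satisfies condition S1, it is in category K1): it is over 18.
By R13 (it satisfies condition N): it meets criterion D1.
By R19 (it is over 18, it is approved, it meets criterion W): it is a veteran.
By R21 (it is a veteran): it is in category C1.
By R27 (it is exempt, it has attribute K): it has marker N1.
By R31 (it meets criterion D1): it has marker Z.
By R35 (it carries flag Y): it is eligible for tier B.
By R2 (it has marker N1, it meets criterion W): it is a first-time applicant.
By R8 (it is eligible for tier B, it is a first-time applicant): it satisfies condition G.
By R9 (it is in category C1, it is enrolled full-time): it meets criterion V1.
By R18 (it meets criterion V1): it has a disability rating.
By R24 (it satisfies condition G): it is classified as J.
By R14 (it is classified as J, it has marker Z): it has marker X.
By R7 (it has marker X): it is on a waitlist.
By R10 (it is on a waitlist, it has a disability rating): it is tagged B.

Yes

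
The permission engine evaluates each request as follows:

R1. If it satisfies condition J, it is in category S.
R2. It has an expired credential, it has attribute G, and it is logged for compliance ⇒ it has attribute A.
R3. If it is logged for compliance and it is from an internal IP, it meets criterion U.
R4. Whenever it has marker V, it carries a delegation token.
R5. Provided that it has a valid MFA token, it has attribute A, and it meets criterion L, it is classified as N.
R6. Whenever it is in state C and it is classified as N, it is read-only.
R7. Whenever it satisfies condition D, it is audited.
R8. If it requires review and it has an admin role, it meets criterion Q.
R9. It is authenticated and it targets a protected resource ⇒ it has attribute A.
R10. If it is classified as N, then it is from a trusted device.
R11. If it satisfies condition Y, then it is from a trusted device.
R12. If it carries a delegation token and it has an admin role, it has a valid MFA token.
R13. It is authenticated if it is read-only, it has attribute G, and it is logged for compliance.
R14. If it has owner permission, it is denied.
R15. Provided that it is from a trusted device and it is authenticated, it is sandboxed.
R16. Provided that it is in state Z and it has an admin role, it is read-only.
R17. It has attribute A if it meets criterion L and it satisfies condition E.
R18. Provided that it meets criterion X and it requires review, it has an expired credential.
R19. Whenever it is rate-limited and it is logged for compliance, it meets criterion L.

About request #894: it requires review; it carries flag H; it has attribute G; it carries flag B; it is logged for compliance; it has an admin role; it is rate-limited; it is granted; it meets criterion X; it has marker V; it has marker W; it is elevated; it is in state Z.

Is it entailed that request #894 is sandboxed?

Yes

By R4 (it has marker V): it carries a delegation token.
By R12 (it carries a delegation token, it has an admin role): it has a valid MFA token.
By R16 (it is in state Z, it has an admin role): it is read-only.
By R18 (it meets criterion X, it requires review): it has an expired credential.
By R19 (it is rate-limited, it is logged for compliance): it meets criterion L.
By R2 (it has an expired credential, it has attribute G, it is logged for compliance): it has attribute A.
By R5 (it has a valid MFA token, it has attribute A, it meets criterion L): it is classified as N.
By R10 (it is classified as N): it is from a trusted device.
By R13 (it is read-only, it has attribute G, it is logged for compliance): it is authenticated.
By R15 (it is from a trusted device, it is authenticated): it is sandboxed.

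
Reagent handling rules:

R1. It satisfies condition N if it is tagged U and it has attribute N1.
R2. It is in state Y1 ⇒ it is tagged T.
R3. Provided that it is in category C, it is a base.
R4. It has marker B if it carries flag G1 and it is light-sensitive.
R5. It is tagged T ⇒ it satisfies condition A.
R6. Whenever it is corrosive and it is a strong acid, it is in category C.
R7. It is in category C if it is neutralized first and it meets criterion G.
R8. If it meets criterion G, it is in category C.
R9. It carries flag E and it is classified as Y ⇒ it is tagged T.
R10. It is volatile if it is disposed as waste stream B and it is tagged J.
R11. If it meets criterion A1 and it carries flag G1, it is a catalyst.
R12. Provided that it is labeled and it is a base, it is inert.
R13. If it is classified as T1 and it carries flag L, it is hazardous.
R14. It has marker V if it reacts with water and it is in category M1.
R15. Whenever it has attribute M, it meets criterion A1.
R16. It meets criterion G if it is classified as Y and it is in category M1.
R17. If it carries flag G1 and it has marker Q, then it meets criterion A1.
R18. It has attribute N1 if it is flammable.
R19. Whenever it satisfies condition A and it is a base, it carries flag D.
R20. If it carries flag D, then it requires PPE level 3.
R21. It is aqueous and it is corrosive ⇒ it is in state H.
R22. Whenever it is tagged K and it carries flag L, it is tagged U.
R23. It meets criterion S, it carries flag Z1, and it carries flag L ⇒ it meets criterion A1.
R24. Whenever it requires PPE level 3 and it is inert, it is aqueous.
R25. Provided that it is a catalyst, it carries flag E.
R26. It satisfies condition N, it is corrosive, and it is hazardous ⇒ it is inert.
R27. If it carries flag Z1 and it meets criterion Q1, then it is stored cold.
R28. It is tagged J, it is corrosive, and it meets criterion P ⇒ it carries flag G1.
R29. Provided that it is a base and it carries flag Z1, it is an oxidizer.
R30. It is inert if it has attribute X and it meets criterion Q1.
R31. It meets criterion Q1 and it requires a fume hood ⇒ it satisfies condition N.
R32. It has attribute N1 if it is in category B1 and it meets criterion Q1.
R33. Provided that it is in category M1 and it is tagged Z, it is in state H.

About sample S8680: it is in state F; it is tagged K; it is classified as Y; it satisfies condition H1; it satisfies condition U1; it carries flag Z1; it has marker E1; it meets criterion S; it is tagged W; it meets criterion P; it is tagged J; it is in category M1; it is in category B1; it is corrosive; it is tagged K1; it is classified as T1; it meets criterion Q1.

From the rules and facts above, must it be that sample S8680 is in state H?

No

Forward chaining from the given facts derives: meets criterion G, is stored cold, carries flag G1, has attribute N1, is in category C, is a base, is an oxidizer.
Rules concluding "it is in state H": R21 needs "it is aqueous"; R33 needs "it is tagged Z" — none of these are established.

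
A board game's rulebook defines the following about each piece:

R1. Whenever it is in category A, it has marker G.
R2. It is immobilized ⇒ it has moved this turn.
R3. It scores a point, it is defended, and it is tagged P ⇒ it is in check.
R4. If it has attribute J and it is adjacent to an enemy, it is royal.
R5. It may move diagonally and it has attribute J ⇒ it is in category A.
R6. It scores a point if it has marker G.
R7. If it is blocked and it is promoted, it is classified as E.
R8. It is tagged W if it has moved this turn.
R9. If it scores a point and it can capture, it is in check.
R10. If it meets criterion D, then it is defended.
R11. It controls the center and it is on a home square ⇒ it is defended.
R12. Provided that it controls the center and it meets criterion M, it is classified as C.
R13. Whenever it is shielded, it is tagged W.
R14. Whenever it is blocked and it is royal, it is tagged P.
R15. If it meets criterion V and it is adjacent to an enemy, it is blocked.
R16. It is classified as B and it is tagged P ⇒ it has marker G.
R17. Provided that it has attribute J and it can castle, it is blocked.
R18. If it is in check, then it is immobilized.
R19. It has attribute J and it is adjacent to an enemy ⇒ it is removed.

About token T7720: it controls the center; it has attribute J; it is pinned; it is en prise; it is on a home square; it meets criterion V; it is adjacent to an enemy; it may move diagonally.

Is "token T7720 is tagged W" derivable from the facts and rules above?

Yes

By R4 (it has attribute J, it is adjacent to an enemy): it is royal.
By R5 (it may move diagonally, it has attribute J): it is in category A.
By R11 (it controls the center, it is on a home square): it is defended.
By R15 (it meets criterion V, it is adjacent to an enemy): it is blocked.
By R1 (it is in category A): it has marker G.
By R6 (it has marker G): it scores a point.
By R14 (it is blocked, it is royal): it is tagged P.
By R3 (it scores a point, it is defended, it is tagged P): it is in check.
By R18 (it is in check): it is immobilized.
By R2 (it is immobilized): it has moved this turn.
By R8 (it has moved this turn): it is tagged W.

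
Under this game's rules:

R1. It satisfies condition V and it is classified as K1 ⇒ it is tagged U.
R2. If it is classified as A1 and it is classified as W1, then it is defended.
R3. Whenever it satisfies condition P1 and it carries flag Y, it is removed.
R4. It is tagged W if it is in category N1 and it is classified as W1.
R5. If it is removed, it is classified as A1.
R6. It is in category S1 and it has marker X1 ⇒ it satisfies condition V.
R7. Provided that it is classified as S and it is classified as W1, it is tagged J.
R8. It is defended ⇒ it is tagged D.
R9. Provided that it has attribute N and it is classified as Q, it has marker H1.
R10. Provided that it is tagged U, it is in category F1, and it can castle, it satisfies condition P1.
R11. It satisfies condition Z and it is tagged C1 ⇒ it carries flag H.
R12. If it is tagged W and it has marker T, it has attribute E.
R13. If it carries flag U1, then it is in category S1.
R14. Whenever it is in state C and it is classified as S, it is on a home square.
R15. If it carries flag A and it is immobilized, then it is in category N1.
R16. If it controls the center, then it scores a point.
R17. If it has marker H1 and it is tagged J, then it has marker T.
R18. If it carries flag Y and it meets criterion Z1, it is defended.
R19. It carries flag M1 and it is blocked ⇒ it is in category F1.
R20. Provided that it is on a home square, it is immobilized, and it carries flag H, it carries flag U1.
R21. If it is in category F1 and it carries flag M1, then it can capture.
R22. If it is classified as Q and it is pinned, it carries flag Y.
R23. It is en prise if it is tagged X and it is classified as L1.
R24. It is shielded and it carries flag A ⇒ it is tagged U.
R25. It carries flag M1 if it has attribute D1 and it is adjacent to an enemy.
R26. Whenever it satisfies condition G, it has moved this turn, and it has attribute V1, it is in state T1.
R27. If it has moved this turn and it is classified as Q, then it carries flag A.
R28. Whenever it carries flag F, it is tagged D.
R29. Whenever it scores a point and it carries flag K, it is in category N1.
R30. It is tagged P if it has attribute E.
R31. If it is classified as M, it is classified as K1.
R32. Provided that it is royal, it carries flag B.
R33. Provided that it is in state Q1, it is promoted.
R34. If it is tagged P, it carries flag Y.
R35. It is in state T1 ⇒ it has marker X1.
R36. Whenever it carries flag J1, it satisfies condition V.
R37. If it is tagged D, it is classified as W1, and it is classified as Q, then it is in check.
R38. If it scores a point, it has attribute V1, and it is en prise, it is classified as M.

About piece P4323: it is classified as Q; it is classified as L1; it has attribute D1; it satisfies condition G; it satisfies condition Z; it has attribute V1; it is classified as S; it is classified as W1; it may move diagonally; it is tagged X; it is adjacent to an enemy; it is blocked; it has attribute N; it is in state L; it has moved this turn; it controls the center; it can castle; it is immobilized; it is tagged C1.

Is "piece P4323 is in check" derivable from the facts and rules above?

Forward chaining from the given facts derives: is tagged J, has marker H1, carries flag H, scores a point, has marker T, is en prise, carries flag M1, is in state T1, carries flag A, has marker X1, is classified as M, is in category N1, is in category F1, can capture, is classified as K1, is tagged W, has attribute E, is tagged P, carries flag Y.
The only rule concluding "it is in check" is R37, which needs "it is tagged D"; that is never established.

No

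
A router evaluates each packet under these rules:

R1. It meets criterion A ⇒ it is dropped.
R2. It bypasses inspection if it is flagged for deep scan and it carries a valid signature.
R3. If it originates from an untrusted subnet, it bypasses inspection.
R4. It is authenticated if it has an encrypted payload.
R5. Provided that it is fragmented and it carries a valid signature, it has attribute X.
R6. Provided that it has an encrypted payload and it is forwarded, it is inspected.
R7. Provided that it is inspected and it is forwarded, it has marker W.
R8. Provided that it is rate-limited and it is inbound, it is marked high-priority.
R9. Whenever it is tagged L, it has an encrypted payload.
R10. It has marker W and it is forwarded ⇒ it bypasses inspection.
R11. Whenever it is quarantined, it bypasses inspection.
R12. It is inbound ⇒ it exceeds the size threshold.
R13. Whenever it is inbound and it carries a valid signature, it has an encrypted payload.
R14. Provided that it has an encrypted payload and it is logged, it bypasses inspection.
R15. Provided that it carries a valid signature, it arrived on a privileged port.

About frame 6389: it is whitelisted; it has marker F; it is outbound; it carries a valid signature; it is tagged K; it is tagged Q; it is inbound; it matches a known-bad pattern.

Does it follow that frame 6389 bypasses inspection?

No

Forward chaining from the given facts derives: exceeds the size threshold, has an encrypted payload, arrived on a privileged port, is authenticated.
Rules concluding "it bypasses inspection": R2 needs "it is flagged for deep scan"; R3 needs "it originates from an untrusted subnet"; R10 needs "it has marker W"; R11 needs "it is quarantined"; R14 needs "it is logged" — none of these are established.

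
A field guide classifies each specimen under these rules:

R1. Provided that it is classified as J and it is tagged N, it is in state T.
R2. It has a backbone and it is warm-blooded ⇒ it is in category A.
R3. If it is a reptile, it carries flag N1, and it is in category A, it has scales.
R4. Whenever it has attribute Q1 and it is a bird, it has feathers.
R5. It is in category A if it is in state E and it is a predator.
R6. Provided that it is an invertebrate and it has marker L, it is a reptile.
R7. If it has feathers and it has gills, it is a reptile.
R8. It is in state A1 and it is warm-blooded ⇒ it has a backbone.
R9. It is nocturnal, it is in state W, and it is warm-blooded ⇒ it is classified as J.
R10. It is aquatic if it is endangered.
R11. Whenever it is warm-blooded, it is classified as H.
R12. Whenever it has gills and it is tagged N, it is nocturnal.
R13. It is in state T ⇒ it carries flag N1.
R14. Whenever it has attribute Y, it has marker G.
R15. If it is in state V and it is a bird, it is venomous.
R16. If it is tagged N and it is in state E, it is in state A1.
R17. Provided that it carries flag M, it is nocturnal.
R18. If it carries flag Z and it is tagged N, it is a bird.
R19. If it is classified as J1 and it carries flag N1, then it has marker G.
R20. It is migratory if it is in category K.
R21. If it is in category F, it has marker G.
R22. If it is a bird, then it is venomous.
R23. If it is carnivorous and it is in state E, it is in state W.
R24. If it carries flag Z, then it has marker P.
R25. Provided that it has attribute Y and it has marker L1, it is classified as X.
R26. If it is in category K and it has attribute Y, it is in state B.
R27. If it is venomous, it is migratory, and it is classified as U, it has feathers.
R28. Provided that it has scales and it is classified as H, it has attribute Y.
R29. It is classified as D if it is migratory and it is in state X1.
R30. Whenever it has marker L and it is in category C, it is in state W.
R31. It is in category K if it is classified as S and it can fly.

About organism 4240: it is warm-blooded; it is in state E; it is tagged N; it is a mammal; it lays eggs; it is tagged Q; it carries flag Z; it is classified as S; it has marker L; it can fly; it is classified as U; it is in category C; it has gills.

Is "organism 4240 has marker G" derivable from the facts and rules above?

Yes

By R11 (it is warm-blooded): it is classified as H.
By R12 (it has gills, it is tagged N): it is nocturnal.
By R16 (it is tagged N, it is in state E): it is in state A1.
By R18 (it carries flag Z, it is tagged N): it is a bird.
By R22 (it is a bird): it is venomous.
By R30 (it has marker L, it is in category C): it is in state W.
By R31 (it is classified as S, it can fly): it is in category K.
By R8 (it is in state A1, it is warm-blooded): it has a backbone.
By R9 (it is nocturnal, it is in state W, it is warm-blooded): it is classified as J.
By R20 (it is in category K): it is migratory.
By R27 (it is venomous, it is migratory, it is classified as U): it has feathers.
By R1 (it is classified as J, it is tagged N): it is in state T.
By R2 (it has a backbone, it is warm-blooded): it is in category A.
By R7 (it has feathers, it has gills): it is a reptile.
By R13 (it is in state T): it carries flag N1.
By R3 (it is a reptile, it carries flag N1, it is in category A): it has scales.
By R28 (it has scales, it is classified as H): it has attribute Y.
By R14 (it has attribute Y): it has marker G.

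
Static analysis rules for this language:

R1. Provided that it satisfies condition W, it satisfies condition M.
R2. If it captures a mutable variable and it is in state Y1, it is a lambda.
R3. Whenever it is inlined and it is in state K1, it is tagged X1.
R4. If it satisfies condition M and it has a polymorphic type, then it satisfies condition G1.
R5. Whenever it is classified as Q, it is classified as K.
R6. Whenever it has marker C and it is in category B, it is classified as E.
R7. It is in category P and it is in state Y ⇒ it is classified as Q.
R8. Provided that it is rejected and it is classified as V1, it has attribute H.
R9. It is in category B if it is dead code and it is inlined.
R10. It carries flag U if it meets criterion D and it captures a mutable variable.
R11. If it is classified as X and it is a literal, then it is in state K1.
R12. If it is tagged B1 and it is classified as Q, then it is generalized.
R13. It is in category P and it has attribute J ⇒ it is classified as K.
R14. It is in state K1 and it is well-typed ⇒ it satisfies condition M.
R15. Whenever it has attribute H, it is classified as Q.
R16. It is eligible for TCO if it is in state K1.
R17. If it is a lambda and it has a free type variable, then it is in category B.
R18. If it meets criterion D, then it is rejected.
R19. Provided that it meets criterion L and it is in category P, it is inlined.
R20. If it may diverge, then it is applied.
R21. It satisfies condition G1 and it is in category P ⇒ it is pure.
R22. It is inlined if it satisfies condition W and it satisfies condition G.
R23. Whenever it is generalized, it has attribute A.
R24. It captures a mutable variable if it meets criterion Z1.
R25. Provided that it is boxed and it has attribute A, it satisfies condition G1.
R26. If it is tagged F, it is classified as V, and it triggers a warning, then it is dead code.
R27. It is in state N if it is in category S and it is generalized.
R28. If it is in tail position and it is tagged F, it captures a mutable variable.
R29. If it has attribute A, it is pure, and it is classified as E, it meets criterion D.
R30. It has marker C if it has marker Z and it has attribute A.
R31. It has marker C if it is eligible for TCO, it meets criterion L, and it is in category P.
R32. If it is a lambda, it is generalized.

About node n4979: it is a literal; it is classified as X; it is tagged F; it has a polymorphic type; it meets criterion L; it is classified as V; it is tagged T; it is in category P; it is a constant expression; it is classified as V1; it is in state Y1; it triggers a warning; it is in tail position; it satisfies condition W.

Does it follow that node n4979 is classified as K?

By R1 (it satisfies condition W): it satisfies condition M.
By R4 (it satisfies condition M, it has a polymorphic type): it satisfies condition G1.
By R11 (it is classified as X, it is a literal): it is in state K1.
By R16 (it is in state K1): it is eligible for TCO.
By R19 (it meets criterion L, it is in category P): it is inlined.
By R21 (it satisfies condition G1, it is in category P): it is pure.
By R26 (it is tagged F, it is classified as V, it triggers a warning): it is dead code.
By R28 (it is in tail position, it is tagged F): it captures a mutable variable.
By R31 (it is eligible for TCO, it meets criterion L, it is in category P): it has marker C.
By R2 (it captures a mutable variable, it is in state Y1): it is a lambda.
By R9 (it is dead code, it is inlined): it is in category B.
By R32 (it is a lambda): it is generalized.
By R6 (it has marker C, it is in category B): it is classified as E.
By R23 (it is generalized): it has attribute A.
By R29 (it has attribute A, it is pure, it is classified as E): it meets criterion D.
By R18 (it meets criterion D): it is rejected.
By R8 (it is rejected, it is classified as V1): it has attribute H.
By R15 (it has attribute H): it is classified as Q.
By R5 (it is classified as Q): it is classified as K.

Yes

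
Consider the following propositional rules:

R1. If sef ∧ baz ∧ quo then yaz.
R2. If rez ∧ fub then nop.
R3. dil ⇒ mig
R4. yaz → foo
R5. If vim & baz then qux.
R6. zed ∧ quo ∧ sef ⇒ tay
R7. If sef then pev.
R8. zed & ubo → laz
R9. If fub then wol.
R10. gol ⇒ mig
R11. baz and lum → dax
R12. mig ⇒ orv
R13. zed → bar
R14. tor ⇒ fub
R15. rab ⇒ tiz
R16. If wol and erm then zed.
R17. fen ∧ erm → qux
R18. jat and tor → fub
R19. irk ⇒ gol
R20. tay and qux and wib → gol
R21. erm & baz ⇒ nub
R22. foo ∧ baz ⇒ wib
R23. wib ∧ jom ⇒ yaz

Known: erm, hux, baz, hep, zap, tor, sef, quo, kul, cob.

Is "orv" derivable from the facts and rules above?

No

Forward chaining from the given facts derives: yaz, foo, pev, fub, nub, wib, wol, zed, tay, bar.
The only rule concluding orv is R12, which needs mig; that is never established.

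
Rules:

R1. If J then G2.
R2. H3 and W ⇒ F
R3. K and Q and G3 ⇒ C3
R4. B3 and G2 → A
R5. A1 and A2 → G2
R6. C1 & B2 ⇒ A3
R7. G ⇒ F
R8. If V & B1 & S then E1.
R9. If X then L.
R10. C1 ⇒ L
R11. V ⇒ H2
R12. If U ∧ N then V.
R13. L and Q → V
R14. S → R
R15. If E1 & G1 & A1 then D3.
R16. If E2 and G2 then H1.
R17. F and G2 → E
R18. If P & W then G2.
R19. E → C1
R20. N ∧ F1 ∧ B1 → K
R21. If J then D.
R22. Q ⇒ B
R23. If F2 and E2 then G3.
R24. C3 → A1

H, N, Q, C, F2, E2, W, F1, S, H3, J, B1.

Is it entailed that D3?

Forward chaining from the given facts derives: G2, F, R, H1, E, C1, K, D, B, G3, C3, L, V, A1, E1, H2.
The only rule concluding D3 is R15, which needs G1; that is never established.

No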